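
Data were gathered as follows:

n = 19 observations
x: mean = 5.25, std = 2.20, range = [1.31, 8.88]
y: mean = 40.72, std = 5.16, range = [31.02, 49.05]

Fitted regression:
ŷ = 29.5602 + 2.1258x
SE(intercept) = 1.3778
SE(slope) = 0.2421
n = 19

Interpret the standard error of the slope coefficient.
The slope 2.1258 is pinned down to within about ±0.2421 (one SE) by these data — relative uncertainty 11.4%, i.e. precise.

SE(β̂₁) = s / √Sxx, where s is the residual standard deviation and Sxx = Σ(x − x̄)². It is the yardstick for how far β̂₁ = 2.1258 could plausibly be from the true slope.

Relative precision:
- SE / |β̂₁| = 0.2421 / 2.1258 = 11.4%
- Rule of thumb (under 20%: precise; 20% to under 50%: moderately precise; 50% or more: imprecise) → precise

Link to interval estimation: a confidence interval for β₁ is β̂₁ ± t* × 0.2421, so SE sets the half-width per unit of t*.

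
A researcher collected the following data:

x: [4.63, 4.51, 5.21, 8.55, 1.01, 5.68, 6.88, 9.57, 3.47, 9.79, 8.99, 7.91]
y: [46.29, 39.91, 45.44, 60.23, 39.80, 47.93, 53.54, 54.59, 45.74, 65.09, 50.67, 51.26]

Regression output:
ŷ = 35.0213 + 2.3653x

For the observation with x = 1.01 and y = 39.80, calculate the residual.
Residual = 2.3897

The residual is the difference between the actual value and the predicted value:

Residual = y - ŷ

Step 1: Calculate predicted value
ŷ = 35.0213 + 2.3653 × 1.01
ŷ = 37.4103

Step 2: Calculate residual
Residual = 39.80 - 37.4103
Residual = 2.3897

Interpretation: the model underestimates the actual value by 2.3897 at this point (positive residual → observation lies above the fitted line).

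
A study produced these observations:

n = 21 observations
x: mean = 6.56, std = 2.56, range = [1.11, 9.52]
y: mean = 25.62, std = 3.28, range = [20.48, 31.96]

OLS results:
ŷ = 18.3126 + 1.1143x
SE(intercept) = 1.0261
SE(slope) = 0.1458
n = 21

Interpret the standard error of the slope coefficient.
SE(β̂₁) = 0.1458 is the estimated standard deviation of the slope estimate across repeated samples; relative to β̂₁ = 1.1143 that is 13.1%, a precise estimate.

SE(β̂₁) = s / √Sxx, where s is the residual standard deviation and Sxx = Σ(x − x̄)². It is the yardstick for how far β̂₁ = 1.1143 could plausibly be from the true slope.

Relative precision:
- SE / |β̂₁| = 0.1458 / 1.1143 = 13.1%
- Rule of thumb (under 20%: precise; 20% to under 50%: moderately precise; 50% or more: imprecise) → precise

Link to the t-test: t = β̂₁ / SE(β̂₁) = 1.1143 / 0.1458 = 7.6427, the statistic for H₀: β₁ = 0.

What drives SE(β̂₁): larger n (here n = 21) → smaller SE.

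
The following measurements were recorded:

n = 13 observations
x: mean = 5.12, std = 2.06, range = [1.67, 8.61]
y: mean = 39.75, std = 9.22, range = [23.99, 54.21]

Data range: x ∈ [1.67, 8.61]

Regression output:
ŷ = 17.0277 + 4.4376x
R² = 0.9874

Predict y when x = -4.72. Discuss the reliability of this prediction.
The equation gives ŷ = -3.9178; however x = -4.72 is 6.39 units below the observed range, so this extrapolated value should not be trusted.

Prediction calculation:
ŷ = 17.0277 + 4.4376 × (-4.72)
ŷ = -3.9178

Reliability:
- Data range: x ∈ [1.67, 8.61]
- Prediction point: x = -4.72 is 6.39 units below the observed range → this is EXTRAPOLATION, not interpolation

Why that matters here:
- The linear relationship may not hold outside the observed range
- Real relationships often flatten, saturate, or turn nonlinear at extremes
- There are no observations near this x to validate the fitted line there

The R² = 0.9874 only validates the fit within [1.67, 8.61]; treat ŷ = -3.9178 with caution.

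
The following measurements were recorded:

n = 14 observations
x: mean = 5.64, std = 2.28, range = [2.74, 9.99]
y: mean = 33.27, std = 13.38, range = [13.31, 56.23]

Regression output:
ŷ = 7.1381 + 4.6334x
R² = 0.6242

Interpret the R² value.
The model explains 62.42% of the variance in y (R² = 0.6242), leaving 37.58% unexplained; the fit is moderate.

The coefficient of determination R² is the fraction of the total variation in y that the fitted line accounts for.

Here R² = 0.6242:
- Explained: 62.42% of the variation in y
- Unexplained (residual): 100% − 62.42% = 37.58%
- Rule of thumb (below 0.3 weak; 0.3 to below 0.7 moderate; 0.7 and above strong) → moderate

Equivalently, for simple linear regression R² = r², so |r| = √0.6242 ≈ 0.7901.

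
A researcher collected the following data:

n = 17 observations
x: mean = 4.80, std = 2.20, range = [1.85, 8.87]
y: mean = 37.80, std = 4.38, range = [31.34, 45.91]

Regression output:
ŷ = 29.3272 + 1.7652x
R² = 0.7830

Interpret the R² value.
R² = 0.7830 means 78.30% of the variation in y is explained by the linear relationship with x. This indicates a strong fit.

R² (coefficient of determination) measures the proportion of variance in y explained by the regression model.

Here R² = 0.7830:
- Explained: 78.30% of the variation in y
- Unexplained (residual): 100% − 78.30% = 21.70%
- Rule of thumb (below 0.3 weak; 0.3 to below 0.7 moderate; 0.7 and above strong) → strong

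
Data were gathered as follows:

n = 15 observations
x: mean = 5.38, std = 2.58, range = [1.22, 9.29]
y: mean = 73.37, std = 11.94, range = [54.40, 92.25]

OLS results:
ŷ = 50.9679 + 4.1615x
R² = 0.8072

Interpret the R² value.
The model explains 80.72% of the variance in y (R² = 0.8072), leaving 19.28% unexplained; the fit is strong.

The coefficient of determination R² is the fraction of the total variation in y that the fitted line accounts for.

Here R² = 0.8072:
- Explained: 80.72% of the variation in y
- Unexplained (residual): 100% − 80.72% = 19.28%
- Rule of thumb (below 0.3 weak; 0.3 to below 0.7 moderate; 0.7 and above strong) → strong

Calculation: R² = 1 − (SS_res / SS_tot), where SS_res is the sum of squared residuals and SS_tot the total sum of squares.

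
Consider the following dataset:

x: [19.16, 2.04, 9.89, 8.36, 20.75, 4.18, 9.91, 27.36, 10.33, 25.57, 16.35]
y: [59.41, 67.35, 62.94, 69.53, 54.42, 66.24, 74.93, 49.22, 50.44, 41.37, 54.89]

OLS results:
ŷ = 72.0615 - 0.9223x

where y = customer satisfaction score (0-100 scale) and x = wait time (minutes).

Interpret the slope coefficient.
For each additional minute of wait time, predicted satisfaction score decreases by approximately 0.9223 points.

The slope β₁ = -0.9223 gives the rate at which the fitted satisfaction score changes with wait time.

Interpretation:
- Wait time up by 1 minute → predicted satisfaction score decreases by 0.9223 points
- This is a linear approximation: the same per-unit change is assumed across the whole observed x range
- The slope describes association in these data, not necessarily a causal effect

(β₀ = 72.0615 is the fitted value at x = 0 and is not part of the slope interpretation.)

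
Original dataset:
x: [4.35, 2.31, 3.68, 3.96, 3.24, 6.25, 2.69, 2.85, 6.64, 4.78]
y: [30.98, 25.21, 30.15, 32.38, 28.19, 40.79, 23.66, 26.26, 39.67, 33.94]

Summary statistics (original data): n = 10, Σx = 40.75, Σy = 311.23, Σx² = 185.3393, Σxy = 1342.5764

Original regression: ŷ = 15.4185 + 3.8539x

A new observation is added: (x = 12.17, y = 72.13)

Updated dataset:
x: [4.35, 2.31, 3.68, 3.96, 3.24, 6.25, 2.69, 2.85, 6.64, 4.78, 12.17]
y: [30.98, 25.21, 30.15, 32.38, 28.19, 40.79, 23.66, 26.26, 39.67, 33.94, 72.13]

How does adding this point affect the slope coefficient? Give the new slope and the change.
The slope changes from 3.8539 to 4.7694 (change of +0.9155, or +23.8%).

The new point has HIGH LEVERAGE: x = 12.17 is far from the original mean x̄ = 40.75/10 ≈ 4.08 (original range [2.31, 6.64]).

Step 1: Update the sums with the new point (n goes from 10 to 11)
Σx  = 40.75 + 12.17 = 52.92
Σy  = 311.23 + 72.13 = 383.36
Σx² = 185.3393 + 12.17² = 185.3393 + 148.1089 = 333.4482
Σxy = 1342.5764 + 12.17×72.13 = 1342.5764 + 877.8221 = 2220.3985

Step 2: Recompute the slope with b₁ = (nΣxy − ΣxΣy) / (nΣx² − (Σx)²)
Numerator   = 11×2220.3985 − 52.92×383.36 = 24424.3835 − 20287.4112 = 4136.9723
Denominator = 11×333.4482 − 52.92² = 3667.9302 − 2800.5264 = 867.4038
b₁(new) = 4136.9723 / 867.4038 = 4.7694

(Same formula on the original sums: (10×1342.5764 − 40.75×311.23) / (10×185.3393 − 40.75²) = 743.1415 / 192.8305 = 3.8539, matching the given fit.)

Step 3: Change in slope
Δβ₁ = 4.7694 − 3.8539 = +0.9155
Relative change = +0.9155 / 3.8539 × 100% = +23.8%
→ the slope increases when the point is added.

Because the point sits above the extension of the original line at a high-leverage x, it tilts the fit up.
In practice: examine leverage (hᵢ) and Cook's distance rather than deleting it automatically; refit with and without it and report both if conclusions differ.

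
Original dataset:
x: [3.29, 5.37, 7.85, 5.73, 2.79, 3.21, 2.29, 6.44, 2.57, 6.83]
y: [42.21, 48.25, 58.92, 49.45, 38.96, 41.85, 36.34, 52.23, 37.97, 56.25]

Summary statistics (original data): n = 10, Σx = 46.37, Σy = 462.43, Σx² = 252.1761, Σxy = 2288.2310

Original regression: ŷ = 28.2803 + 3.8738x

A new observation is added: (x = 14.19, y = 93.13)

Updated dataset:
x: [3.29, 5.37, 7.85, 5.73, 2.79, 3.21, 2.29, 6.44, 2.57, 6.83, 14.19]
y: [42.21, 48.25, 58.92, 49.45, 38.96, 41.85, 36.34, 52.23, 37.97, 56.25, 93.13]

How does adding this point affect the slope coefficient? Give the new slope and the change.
Adding the point moves β₁ from 3.8738 to 4.5881, i.e. it increases by 0.7143 (+18.4%).

x = 14.19 lies well outside the original x-range [2.29, 7.85] (x̄ ≈ 4.64), so this observation has high leverage and can move the slope substantially.

Step 1: Update the sums with the new point (n goes from 10 to 11)
Σx  = 46.37 + 14.19 = 60.56
Σy  = 462.43 + 93.13 = 555.56
Σx² = 252.1761 + 14.19² = 252.1761 + 201.3561 = 453.5322
Σxy = 2288.2310 + 14.19×93.13 = 2288.2310 + 1321.5147 = 3609.7457

Step 2: Recompute the slope with b₁ = (nΣxy − ΣxΣy) / (nΣx² − (Σx)²)
Numerator   = 11×3609.7457 − 60.56×555.56 = 39707.2027 − 33644.7136 = 6062.4891
Denominator = 11×453.5322 − 60.56² = 4988.8542 − 3667.5136 = 1321.3406
b₁(new) = 6062.4891 / 1321.3406 = 4.5881

(Same formula on the original sums: (10×2288.2310 − 46.37×462.43) / (10×252.1761 − 46.37²) = 1439.4309 / 371.5841 = 3.8738, matching the given fit.)

Step 3: Change in slope
Δβ₁ = 4.5881 − 3.8738 = +0.7143
Relative change = +0.7143 / 3.8738 × 100% = +18.4%
→ the slope increases when the point is added.

Because the point sits above the extension of the original line at a high-leverage x, it tilts the fit up.
In practice: check such a point for data-entry or measurement error.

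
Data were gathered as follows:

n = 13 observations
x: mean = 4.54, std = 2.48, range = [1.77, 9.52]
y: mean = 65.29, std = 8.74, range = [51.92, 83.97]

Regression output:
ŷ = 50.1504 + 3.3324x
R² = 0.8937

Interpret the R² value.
About 89.37% of the variability in y is accounted for by the regression on x (R² = 0.8937) — a strong linear fit.

The coefficient of determination R² is the fraction of the total variation in y that the fitted line accounts for.

Here R² = 0.8937:
- Explained: 89.37% of the variation in y
- Unexplained (residual): 100% − 89.37% = 10.63%
- Rule of thumb (below 0.3 weak; 0.3 to below 0.7 moderate; 0.7 and above strong) → strong

Equivalently, for simple linear regression R² = r², so |r| = √0.8937 ≈ 0.9454.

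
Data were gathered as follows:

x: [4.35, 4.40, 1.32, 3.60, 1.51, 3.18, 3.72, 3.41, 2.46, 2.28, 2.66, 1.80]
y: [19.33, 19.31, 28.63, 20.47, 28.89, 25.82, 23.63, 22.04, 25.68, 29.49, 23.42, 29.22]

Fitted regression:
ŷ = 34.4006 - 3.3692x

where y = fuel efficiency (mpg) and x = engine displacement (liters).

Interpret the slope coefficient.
On average, fuel efficiency is about 3.3692 mpg lower for every extra liter of engine displacement.

β₁ = -3.3692 is the change in predicted fuel efficiency (mpg) per additional liter of engine displacement.

Interpretation:
- Engine displacement up by 1 liter → predicted fuel efficiency decreases by 3.3692 mpg
- The effect is assumed constant over the observed range of x (linearity)

The intercept β₀ = 34.4006 is the predicted fuel efficiency when engine displacement = 0; since the smallest observed x is 1.32, this is an extrapolation and mainly anchors the line.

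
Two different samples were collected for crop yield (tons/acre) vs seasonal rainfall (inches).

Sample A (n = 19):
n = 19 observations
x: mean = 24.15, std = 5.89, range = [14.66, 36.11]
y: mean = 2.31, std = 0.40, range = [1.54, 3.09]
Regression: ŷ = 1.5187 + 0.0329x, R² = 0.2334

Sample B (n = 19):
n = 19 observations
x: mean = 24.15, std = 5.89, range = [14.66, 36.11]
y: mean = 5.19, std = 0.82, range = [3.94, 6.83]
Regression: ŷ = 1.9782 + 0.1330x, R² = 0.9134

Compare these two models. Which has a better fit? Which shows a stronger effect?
Model B has the better fit (R² = 0.9134 vs 0.2334). Model B shows the stronger effect (|β₁| = 0.1330 vs 0.0329).

Model Comparison:

Goodness of fit (R²):
- Model A: R² = 0.2334 → 23.34% of variance in crop yield explained
- Model B: R² = 0.9134 → 91.34% of variance in crop yield explained
- 0.9134 > 0.2334 → Model B has the better fit

Which has the larger per-inch effect? (|β₁|)
- Model A: β₁ = 0.0329 → predicted crop yield rises 0.0329 tons/acre per additional inch of rainfall
- Model B: β₁ = 0.1330 → predicted crop yield rises 0.1330 tons/acre per additional inch of rainfall
- |0.0329| < |0.1330| → Model B shows the stronger marginal effect

Note: The two samples could reflect different populations, time periods, or measurement quality.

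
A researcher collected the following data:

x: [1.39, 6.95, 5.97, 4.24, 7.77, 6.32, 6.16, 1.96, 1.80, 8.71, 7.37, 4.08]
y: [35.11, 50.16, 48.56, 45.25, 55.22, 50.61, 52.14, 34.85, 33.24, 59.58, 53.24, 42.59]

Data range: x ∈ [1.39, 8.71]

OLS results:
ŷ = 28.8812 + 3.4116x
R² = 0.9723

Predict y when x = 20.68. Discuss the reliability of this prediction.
The equation gives ŷ = 99.4331; however x = 20.68 is 11.97 units above the observed range, so this extrapolated value should not be trusted.

Prediction calculation:
ŷ = 28.8812 + 3.4116 × 20.68
ŷ = 99.4331

Reliability:
- Data range: x ∈ [1.39, 8.71]
- Prediction point: x = 20.68 is 11.97 units above the observed range → this is EXTRAPOLATION, not interpolation

Why that matters here:
- Real relationships often flatten, saturate, or turn nonlinear at extremes
- The linear relationship may not hold outside the observed range

A defensible statement: 'if the linear trend continued to x = 20.68, y would be about 99.4331' — the premise is untested.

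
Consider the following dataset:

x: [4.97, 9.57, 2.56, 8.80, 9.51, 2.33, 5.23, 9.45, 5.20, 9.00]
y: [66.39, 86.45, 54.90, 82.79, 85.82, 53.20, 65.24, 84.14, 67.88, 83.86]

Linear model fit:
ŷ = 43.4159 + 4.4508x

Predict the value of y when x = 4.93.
ŷ = 65.3583

To predict y for x = 4.93, substitute into the regression equation:

ŷ = 43.4159 + 4.4508 × 4.93
ŷ = 43.4159 + 21.9424
ŷ = 65.3583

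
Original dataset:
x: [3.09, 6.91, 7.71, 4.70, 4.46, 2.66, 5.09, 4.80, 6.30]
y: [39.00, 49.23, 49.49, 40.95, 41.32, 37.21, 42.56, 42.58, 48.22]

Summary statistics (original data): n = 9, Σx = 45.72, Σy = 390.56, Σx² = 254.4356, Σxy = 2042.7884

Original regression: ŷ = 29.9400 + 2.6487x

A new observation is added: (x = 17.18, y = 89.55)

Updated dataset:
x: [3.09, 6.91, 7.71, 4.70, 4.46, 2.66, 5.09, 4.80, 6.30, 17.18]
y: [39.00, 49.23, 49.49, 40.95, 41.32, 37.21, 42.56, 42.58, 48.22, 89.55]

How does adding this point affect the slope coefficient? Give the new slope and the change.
The slope changes from 2.6487 to 3.6465 (change of +0.9978, or +37.7%).

x = 17.18 lies well outside the original x-range [2.66, 7.71] (x̄ ≈ 5.08), so this observation has high leverage and can move the slope substantially.

Step 1: Update the sums with the new point (n goes from 9 to 10)
Σx  = 45.72 + 17.18 = 62.90
Σy  = 390.56 + 89.55 = 480.11
Σx² = 254.4356 + 17.18² = 254.4356 + 295.1524 = 549.5880
Σxy = 2042.7884 + 17.18×89.55 = 2042.7884 + 1538.4690 = 3581.2574

Step 2: Recompute the slope with b₁ = (nΣxy − ΣxΣy) / (nΣx² − (Σx)²)
Numerator   = 10×3581.2574 − 62.90×480.11 = 35812.5740 − 30198.9190 = 5613.6550
Denominator = 10×549.5880 − 62.90² = 5495.8800 − 3956.4100 = 1539.4700
b₁(new) = 5613.6550 / 1539.4700 = 3.6465

(Same formula on the original sums: (9×2042.7884 − 45.72×390.56) / (9×254.4356 − 45.72²) = 528.6924 / 199.6020 = 2.6487, matching the given fit.)

Step 3: Change in slope
Δβ₁ = 3.6465 − 2.6487 = +0.9978
Relative change = +0.9978 / 2.6487 × 100% = +37.7%
→ the slope increases when the point is added.

Because the point sits above the extension of the original line at a high-leverage x, it tilts the fit up.
In practice: check such a point for data-entry or measurement error.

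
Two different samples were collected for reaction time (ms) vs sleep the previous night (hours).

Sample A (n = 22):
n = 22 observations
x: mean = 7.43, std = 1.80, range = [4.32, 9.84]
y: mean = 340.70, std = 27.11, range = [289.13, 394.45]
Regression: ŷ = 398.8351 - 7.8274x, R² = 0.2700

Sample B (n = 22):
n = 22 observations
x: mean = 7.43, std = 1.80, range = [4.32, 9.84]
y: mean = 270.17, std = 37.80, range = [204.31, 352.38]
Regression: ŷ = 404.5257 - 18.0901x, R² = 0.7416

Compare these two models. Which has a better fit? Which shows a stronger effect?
Model B has the better fit (R² = 0.7416 vs 0.2700). Model B shows the stronger effect (|β₁| = 18.0901 vs 7.8274).

Model Comparison:

Fit — compare R²:
- Model A: R² = 0.2700 → 27.00% of variance in reaction time explained
- Model B: R² = 0.7416 → 74.16% of variance in reaction time explained
- 0.7416 > 0.2700 → Model B has the better fit

Which has the larger per-hour effect? (|β₁|)
- Model A: β₁ = -7.8274 → predicted reaction time falls 7.8274 ms per additional hour of sleep
- Model B: β₁ = -18.0901 → predicted reaction time falls 18.0901 ms per additional hour of sleep
- |-7.8274| < |-18.0901| → Model B shows the stronger marginal effect

Notes:
- A steeper slope doesn't make a better model if the scatter around the line is large.
- The two samples could reflect different populations, time periods, or measurement quality.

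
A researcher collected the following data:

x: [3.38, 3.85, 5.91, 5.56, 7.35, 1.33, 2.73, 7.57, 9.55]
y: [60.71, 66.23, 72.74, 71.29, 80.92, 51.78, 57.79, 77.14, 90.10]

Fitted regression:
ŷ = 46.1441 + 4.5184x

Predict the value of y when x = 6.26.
ŷ = 74.4293

To predict y for x = 6.26, substitute into the regression equation:

ŷ = 46.1441 + 4.5184 × 6.26
ŷ = 46.1441 + 28.2852
ŷ = 74.4293

This is a point prediction; actual observations scatter around it by roughly the residual standard deviation.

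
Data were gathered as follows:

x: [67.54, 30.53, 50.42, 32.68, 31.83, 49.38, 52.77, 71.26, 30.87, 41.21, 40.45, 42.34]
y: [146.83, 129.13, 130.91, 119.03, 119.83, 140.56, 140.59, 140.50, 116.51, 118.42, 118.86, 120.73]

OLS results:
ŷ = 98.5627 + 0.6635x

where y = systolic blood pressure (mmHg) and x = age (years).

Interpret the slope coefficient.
An increase of one year in age is associated with a 0.6635 mmHg increase in predicted blood pressure.

The slope coefficient β₁ = 0.6635 represents the marginal effect of age on blood pressure.

Interpretation:
- Age up by 1 year → predicted blood pressure increases by 0.6635 mmHg
- The effect is assumed constant over the observed range of x (linearity)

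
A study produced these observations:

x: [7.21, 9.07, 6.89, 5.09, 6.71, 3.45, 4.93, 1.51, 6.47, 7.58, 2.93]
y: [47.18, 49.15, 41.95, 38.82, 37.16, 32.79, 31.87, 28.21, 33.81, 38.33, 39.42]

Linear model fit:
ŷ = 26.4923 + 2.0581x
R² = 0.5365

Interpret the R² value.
R² = 0.5365 means 53.65% of the variation in y is explained by the linear relationship with x. This indicates a moderate fit.

R² = 1 − SS_res/SS_tot compares the residual scatter to the total scatter of y about its mean.

Here R² = 0.5365:
- Explained: 53.65% of the variation in y
- Unexplained (residual): 100% − 53.65% = 46.35%
- Rule of thumb (below 0.3 weak; 0.3 to below 0.7 moderate; 0.7 and above strong) → moderate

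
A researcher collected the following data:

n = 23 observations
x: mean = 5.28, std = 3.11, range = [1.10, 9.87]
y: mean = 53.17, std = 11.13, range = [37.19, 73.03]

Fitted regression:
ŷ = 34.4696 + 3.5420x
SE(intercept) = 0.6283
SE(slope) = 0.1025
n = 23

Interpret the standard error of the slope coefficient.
SE(β̂₁) = 0.1025 is the estimated standard deviation of the slope estimate across repeated samples; relative to β̂₁ = 3.5420 that is 2.9%, a precise estimate.

SE(β̂₁) = 0.1025 says: if we drew many samples of n = 23 from the same population and refit each time, the fitted slopes would scatter with a standard deviation of roughly 0.1025 around the true β₁.

Relative precision:
- SE / |β̂₁| = 0.1025 / 3.5420 = 2.9%
- Rule of thumb (under 20%: precise; 20% to under 50%: moderately precise; 50% or more: imprecise) → precise

Link to interval estimation: a confidence interval for β₁ is β̂₁ ± t* × 0.1025, so SE sets the half-width per unit of t*.

What drives SE(β̂₁): wider spread of x values → smaller SE; larger n (here n = 23) → smaller SE.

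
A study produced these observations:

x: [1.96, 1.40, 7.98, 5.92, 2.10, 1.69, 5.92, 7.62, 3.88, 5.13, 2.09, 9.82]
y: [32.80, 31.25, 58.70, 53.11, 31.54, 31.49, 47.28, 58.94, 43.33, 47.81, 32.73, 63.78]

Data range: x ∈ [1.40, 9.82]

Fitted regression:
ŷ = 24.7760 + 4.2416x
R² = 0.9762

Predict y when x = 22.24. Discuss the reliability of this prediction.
ŷ = 119.1092, but this is extrapolation (above the data range [1.40, 9.82]) and may be unreliable.

Prediction calculation:
ŷ = 24.7760 + 4.2416 × 22.24
ŷ = 119.1092

Reliability:
- Data range: x ∈ [1.40, 9.82]
- Prediction point: x = 22.24 is 12.42 units above the observed range → this is EXTRAPOLATION, not interpolation

Why that matters here:
- The standard error of prediction grows with (x − x̄)², and x = 22.24 is far from x̄ = 4.63
- There are no observations near this x to validate the fitted line there

The R² = 0.9762 only validates the fit within [1.40, 9.82]; treat ŷ = 119.1092 with caution.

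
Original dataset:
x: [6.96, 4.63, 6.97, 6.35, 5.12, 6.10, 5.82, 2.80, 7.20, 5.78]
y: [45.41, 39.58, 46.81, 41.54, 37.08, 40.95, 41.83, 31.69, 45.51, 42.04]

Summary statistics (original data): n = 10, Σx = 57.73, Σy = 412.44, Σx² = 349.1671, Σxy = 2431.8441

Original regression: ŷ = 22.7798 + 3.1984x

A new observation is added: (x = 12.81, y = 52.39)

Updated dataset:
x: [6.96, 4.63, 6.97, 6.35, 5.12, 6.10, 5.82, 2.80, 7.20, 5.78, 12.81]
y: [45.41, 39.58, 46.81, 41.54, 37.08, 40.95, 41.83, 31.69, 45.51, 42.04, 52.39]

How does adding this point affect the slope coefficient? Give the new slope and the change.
New slope β₁ = 2.0051 versus 3.1984 before: a change of -1.1933 (-37.3%).

The new point has HIGH LEVERAGE: x = 12.81 is far from the original mean x̄ = 57.73/10 ≈ 5.77 (original range [2.80, 7.20]).

Step 1: Update the sums with the new point (n goes from 10 to 11)
Σx  = 57.73 + 12.81 = 70.54
Σy  = 412.44 + 52.39 = 464.83
Σx² = 349.1671 + 12.81² = 349.1671 + 164.0961 = 513.2632
Σxy = 2431.8441 + 12.81×52.39 = 2431.8441 + 671.1159 = 3102.9600

Step 2: Recompute the slope with b₁ = (nΣxy − ΣxΣy) / (nΣx² − (Σx)²)
Numerator   = 11×3102.9600 − 70.54×464.83 = 34132.5600 − 32789.1082 = 1343.4518
Denominator = 11×513.2632 − 70.54² = 5645.8952 − 4975.8916 = 670.0036
b₁(new) = 1343.4518 / 670.0036 = 2.0051

(Same formula on the original sums: (10×2431.8441 − 57.73×412.44) / (10×349.1671 − 57.73²) = 508.2798 / 158.9181 = 3.1984, matching the given fit.)

Step 3: Change in slope
Δβ₁ = 2.0051 − 3.1984 = -1.1933
Relative change = -1.1933 / 3.1984 × 100% = -37.3%
→ the slope decreases when the point is added.

A high-leverage point only changes the slope if it is off the original line; here y = 52.39 is below the original trend, so the slope decreases.
In practice: check such a point for data-entry or measurement error.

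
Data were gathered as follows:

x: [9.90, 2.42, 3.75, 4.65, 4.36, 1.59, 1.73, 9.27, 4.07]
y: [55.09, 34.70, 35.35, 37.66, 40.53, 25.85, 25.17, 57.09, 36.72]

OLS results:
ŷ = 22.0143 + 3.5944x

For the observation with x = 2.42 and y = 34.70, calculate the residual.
Residual = 3.9873

The residual is the difference between the actual value and the predicted value:

Residual = y - ŷ

Step 1: Calculate predicted value
ŷ = 22.0143 + 3.5944 × 2.42
ŷ = 30.7127

Step 2: Calculate residual
Residual = 34.70 - 30.7127
Residual = 3.9873

The residual is positive, so the observed y = 34.70 sits above the regression line (the line underestimates it by 3.9873).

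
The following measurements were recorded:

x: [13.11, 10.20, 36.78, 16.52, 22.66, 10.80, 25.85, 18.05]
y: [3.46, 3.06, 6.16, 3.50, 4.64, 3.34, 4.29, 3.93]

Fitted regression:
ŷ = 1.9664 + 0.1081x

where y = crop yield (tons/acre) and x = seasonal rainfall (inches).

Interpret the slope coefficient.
An increase of one inch in rainfall is associated with a 0.1081 tons/acre increase in predicted crop yield.

The slope coefficient β₁ = 0.1081 represents the marginal effect of rainfall on crop yield.

Interpretation:
- Rainfall up by 1 inch → predicted crop yield increases by 0.1081 tons/acre
- This is a linear approximation: the same per-unit change is assumed across the whole observed x range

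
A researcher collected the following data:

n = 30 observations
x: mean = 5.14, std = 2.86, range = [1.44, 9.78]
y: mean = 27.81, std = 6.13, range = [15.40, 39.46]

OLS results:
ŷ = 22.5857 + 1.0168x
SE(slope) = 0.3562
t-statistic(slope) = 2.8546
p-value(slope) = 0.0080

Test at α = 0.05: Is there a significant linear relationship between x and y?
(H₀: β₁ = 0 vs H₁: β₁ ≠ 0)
Since p-value = 0.0080 < α = 0.05, reject H₀ — the slope is significantly different from 0.

Hypothesis test for the slope coefficient:

H₀: β₁ = 0 (no linear relationship)
H₁: β₁ ≠ 0 (linear relationship exists)

Test statistic: t = β̂₁ / SE(β̂₁) = 1.0168 / 0.3562 = 2.8546

The p-value (0.0080) is the probability, under H₀, of a t-statistic at least as extreme as |t| = 2.8546 (two-sided, df = n − 2 = 28).

Decision rule: reject H₀ if p-value < α.
p-value = 0.0080 < α = 0.05 → reject H₀.

Conclusion: the linear association between x and y is significant at the 5% level.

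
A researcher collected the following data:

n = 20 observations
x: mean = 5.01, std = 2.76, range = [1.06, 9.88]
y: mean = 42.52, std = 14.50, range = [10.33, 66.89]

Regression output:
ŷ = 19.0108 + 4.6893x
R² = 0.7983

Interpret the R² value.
R² = 0.7983 means 79.83% of the variation in y is explained by the linear relationship with x. This indicates a strong fit.

R² = 1 − SS_res/SS_tot compares the residual scatter to the total scatter of y about its mean.

Here R² = 0.7983:
- Explained: 79.83% of the variation in y
- Unexplained (residual): 100% − 79.83% = 20.17%
- Rule of thumb (below 0.3 weak; 0.3 to below 0.7 moderate; 0.7 and above strong) → strong

Note: R² never decreases when predictors are added, so it should not be used alone to compare models of different size.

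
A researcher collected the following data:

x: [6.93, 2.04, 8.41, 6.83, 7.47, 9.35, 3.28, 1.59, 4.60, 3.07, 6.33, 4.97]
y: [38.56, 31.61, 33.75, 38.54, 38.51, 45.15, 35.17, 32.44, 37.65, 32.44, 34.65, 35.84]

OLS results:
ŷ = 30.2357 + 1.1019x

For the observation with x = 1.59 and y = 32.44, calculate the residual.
Residual = 0.4523

The residual is the difference between the actual value and the predicted value:

Residual = y - ŷ

Step 1: Calculate predicted value
ŷ = 30.2357 + 1.1019 × 1.59
ŷ = 31.9877

Step 2: Calculate residual
Residual = 32.44 - 31.9877
Residual = 0.4523

Sign check: y > ŷ, so the point is above the line and the fit underestimates here.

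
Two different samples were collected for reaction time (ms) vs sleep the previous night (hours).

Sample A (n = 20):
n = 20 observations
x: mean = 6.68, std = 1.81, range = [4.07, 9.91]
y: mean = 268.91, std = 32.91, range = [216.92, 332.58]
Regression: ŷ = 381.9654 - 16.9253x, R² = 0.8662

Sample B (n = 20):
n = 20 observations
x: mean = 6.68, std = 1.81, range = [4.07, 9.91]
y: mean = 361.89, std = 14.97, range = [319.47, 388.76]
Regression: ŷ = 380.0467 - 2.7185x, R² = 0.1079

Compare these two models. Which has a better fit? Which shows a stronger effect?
Model A has the better fit (R² = 0.8662 vs 0.1079). Model A shows the stronger effect (|β₁| = 16.9253 vs 2.7185).

Model Comparison:

Goodness of fit (R²):
- Model A: R² = 0.8662 → 86.62% of variance in reaction time explained
- Model B: R² = 0.1079 → 10.79% of variance in reaction time explained
- 0.8662 > 0.1079 → Model A has the better fit

Effect size (slope magnitude):
- Model A: β₁ = -16.9253 → predicted reaction time falls 16.9253 ms per additional hour of sleep
- Model B: β₁ = -2.7185 → predicted reaction time falls 2.7185 ms per additional hour of sleep
- |-16.9253| > |-2.7185| → Model A shows the stronger marginal effect

Note: A better fit (higher R²) doesn't necessarily mean a more important relationship.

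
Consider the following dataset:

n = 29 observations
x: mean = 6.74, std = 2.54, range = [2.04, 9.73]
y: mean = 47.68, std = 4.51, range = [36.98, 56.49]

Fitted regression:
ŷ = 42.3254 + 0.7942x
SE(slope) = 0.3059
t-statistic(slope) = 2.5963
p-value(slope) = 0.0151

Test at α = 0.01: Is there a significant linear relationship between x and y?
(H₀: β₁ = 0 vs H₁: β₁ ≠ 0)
p-value = 0.0151 ≥ α = 0.01, so we fail to reject H₀. The relationship is not significant.

Hypothesis test for the slope coefficient:

H₀: β₁ = 0 (no linear relationship)
H₁: β₁ ≠ 0 (linear relationship exists)

Test statistic: t = β̂₁ / SE(β̂₁) = 0.7942 / 0.3059 = 2.5963

With df = 27, the two-sided p-value for |t| = 2.5963 is 0.0151.

Decision rule: reject H₀ if p-value < α.
p-value = 0.0151 ≥ α = 0.01 → fail to reject H₀.

At α = 0.01 the data do not provide convincing evidence of a nonzero slope.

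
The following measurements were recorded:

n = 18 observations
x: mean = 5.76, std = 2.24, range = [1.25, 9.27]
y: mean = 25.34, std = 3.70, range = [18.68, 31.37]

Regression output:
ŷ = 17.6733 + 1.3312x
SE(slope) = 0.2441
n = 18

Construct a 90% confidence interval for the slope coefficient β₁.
The 90% CI for β₁ is (0.9050, 1.7574)

Confidence interval for the slope:

The 90% CI for β₁ is: β̂₁ ± t*(α/2, n-2) × SE(β̂₁)

Step 1: Find critical t-value
- Confidence level = 0.9
- Degrees of freedom = n - 2 = 18 - 2 = 16
- t*(α/2, 16) = 1.7459

Step 2: Calculate margin of error
Margin = 1.7459 × 0.2441 = 0.4262

Step 3: Construct interval
CI = 1.3312 ± 0.4262
CI = (0.9050, 1.7574)

Interpretation: intervals built this way capture the true β₁ in 90% of repeated samples; here the plausible range for the per-unit effect of x on y is 0.9050 to 1.7574.
Since 0 is outside the interval, a two-sided test at α = 0.10 would reject H₀: β₁ = 0.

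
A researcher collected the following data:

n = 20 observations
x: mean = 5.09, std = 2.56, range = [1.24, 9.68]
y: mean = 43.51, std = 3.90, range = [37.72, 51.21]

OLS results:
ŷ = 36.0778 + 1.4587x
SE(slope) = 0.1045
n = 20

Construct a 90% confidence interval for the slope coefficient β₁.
The 90% CI for β₁ is (1.2775, 1.6399)

Confidence interval for the slope:

The 90% CI for β₁ is: β̂₁ ± t*(α/2, n-2) × SE(β̂₁)

Step 1: Find critical t-value
- Confidence level = 0.9
- Degrees of freedom = n - 2 = 20 - 2 = 18
- t*(α/2, 18) = 1.7341

Step 2: Calculate margin of error
Margin = 1.7341 × 0.1045 = 0.1812

Step 3: Construct interval
CI = 1.4587 ± 0.1812
CI = (1.2775, 1.6399)

Interpretation: intervals built this way capture the true β₁ in 90% of repeated samples; here the plausible range for the per-unit effect of x on y is 1.2775 to 1.6399.
Both endpoints are positive, so the data support a genuinely positive slope at this confidence level.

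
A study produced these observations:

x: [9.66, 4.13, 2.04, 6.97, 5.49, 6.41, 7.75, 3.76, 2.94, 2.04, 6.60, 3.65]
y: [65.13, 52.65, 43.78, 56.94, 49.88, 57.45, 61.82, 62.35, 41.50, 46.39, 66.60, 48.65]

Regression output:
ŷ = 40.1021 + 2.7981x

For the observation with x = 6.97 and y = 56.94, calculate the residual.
Residual = -2.6649

The residual is the difference between the actual value and the predicted value:

Residual = y - ŷ

Step 1: Calculate predicted value
ŷ = 40.1021 + 2.7981 × 6.97
ŷ = 59.6049

Step 2: Calculate residual
Residual = 56.94 - 59.6049
Residual = -2.6649

Interpretation: the model overestimates the actual value by 2.6649 at this point (negative residual → observation lies below the fitted line).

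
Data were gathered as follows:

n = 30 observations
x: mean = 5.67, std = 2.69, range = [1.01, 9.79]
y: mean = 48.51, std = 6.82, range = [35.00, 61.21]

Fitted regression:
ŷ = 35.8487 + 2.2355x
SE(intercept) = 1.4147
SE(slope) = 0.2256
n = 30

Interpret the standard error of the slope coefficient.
SE(slope) = 0.2256 measures the uncertainty in the estimated slope. The coefficient is estimated precisely (SE/|β̂₁| = 10.1%).

What SE measures:
- The standard error quantifies the sampling variability of the coefficient estimate
- It is the estimated standard deviation of β̂₁ across hypothetical repeated samples of the same size
- Smaller SE → more precise estimate

Relative precision:
- SE / |β̂₁| = 0.2256 / 2.2355 = 10.1%
- Rule of thumb (under 20%: precise; 20% to under 50%: moderately precise; 50% or more: imprecise) → precise

Link to interval estimation: a confidence interval for β₁ is β̂₁ ± t* × 0.2256, so SE sets the half-width per unit of t*.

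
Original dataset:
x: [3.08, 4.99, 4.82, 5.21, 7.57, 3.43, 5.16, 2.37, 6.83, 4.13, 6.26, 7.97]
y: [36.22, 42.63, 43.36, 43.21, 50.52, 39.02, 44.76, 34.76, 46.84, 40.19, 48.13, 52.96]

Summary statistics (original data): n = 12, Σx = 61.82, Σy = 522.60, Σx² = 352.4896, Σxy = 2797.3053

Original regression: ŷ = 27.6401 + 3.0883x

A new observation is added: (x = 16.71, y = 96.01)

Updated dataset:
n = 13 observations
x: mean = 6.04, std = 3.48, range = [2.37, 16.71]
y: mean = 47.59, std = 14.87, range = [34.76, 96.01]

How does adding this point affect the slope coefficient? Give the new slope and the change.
Adding the point moves β₁ from 3.0883 to 4.2252, i.e. it increases by 1.1369 (+36.8%).

The new point has HIGH LEVERAGE: x = 16.71 is far from the original mean x̄ = 61.82/12 ≈ 5.15 (original range [2.37, 7.97]).

Step 1: Update the sums with the new point (n goes from 12 to 13)
Σx  = 61.82 + 16.71 = 78.53
Σy  = 522.60 + 96.01 = 618.61
Σx² = 352.4896 + 16.71² = 352.4896 + 279.2241 = 631.7137
Σxy = 2797.3053 + 16.71×96.01 = 2797.3053 + 1604.3271 = 4401.6324

Step 2: Recompute the slope with b₁ = (nΣxy − ΣxΣy) / (nΣx² − (Σx)²)
Numerator   = 13×4401.6324 − 78.53×618.61 = 57221.2212 − 48579.4433 = 8641.7779
Denominator = 13×631.7137 − 78.53² = 8212.2781 − 6166.9609 = 2045.3172
b₁(new) = 8641.7779 / 2045.3172 = 4.2252

(Same formula on the original sums: (12×2797.3053 − 61.82×522.60) / (12×352.4896 − 61.82²) = 1260.5316 / 408.1628 = 3.0883, matching the given fit.)

Step 3: Change in slope
Δβ₁ = 4.2252 − 3.0883 = +1.1369
Relative change = +1.1369 / 3.0883 × 100% = +36.8%
→ the slope increases when the point is added.

A high-leverage point only changes the slope if it is off the original line; here y = 96.01 is above the original trend, so the slope increases.
In practice: refit with and without it and report both if conclusions differ; check such a point for data-entry or measurement error.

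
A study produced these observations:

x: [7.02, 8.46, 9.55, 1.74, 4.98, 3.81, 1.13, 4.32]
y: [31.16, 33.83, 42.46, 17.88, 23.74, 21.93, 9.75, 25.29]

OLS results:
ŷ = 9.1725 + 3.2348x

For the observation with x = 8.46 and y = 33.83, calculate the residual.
Residual = -2.7089

The residual is the difference between the actual value and the predicted value:

Residual = y - ŷ

Step 1: Calculate predicted value
ŷ = 9.1725 + 3.2348 × 8.46
ŷ = 36.5389

Step 2: Calculate residual
Residual = 33.83 - 36.5389
Residual = -2.7089

Interpretation: the model overestimates the actual value by 2.7089 at this point (negative residual → observation lies below the fitted line).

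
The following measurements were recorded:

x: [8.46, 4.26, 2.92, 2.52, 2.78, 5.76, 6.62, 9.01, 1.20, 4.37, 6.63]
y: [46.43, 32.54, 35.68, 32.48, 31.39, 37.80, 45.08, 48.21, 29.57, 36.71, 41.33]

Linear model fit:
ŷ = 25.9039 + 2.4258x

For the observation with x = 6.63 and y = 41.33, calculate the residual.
Residual = -0.6570

The residual is the difference between the actual value and the predicted value:

Residual = y - ŷ

Step 1: Calculate predicted value
ŷ = 25.9039 + 2.4258 × 6.63
ŷ = 41.9870

Step 2: Calculate residual
Residual = 41.33 - 41.9870
Residual = -0.6570

Interpretation: the model overestimates the actual value by 0.6570 at this point (negative residual → observation lies below the fitted line).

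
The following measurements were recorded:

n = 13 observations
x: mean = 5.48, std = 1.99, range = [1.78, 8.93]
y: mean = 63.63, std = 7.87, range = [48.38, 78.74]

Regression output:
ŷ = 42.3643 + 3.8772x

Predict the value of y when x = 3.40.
ŷ = 55.5468

x = 3.40 lies inside the observed range [1.78, 8.93], so the fitted equation applies directly:

ŷ = 42.3643 + 3.8772 × 3.40
ŷ = 42.3643 + 13.1825
ŷ = 55.5468

This is a point prediction; actual observations scatter around it by roughly the residual standard deviation.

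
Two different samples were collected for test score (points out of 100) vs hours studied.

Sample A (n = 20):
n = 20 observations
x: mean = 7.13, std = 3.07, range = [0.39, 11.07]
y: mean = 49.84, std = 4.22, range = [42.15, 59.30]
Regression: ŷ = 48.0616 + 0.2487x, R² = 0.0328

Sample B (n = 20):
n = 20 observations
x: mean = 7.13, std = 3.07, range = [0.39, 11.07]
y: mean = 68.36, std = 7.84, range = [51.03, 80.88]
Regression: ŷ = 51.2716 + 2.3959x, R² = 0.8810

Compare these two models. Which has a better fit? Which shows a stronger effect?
Model B has the better fit (R² = 0.8810 vs 0.0328). Model B shows the stronger effect (|β₁| = 2.3959 vs 0.2487).

Model Comparison:

Fit — compare R²:
- Model A: R² = 0.0328 → 3.28% of variance in test score explained
- Model B: R² = 0.8810 → 88.10% of variance in test score explained
- 0.8810 > 0.0328 → Model B has the better fit

Which has the larger per-hour effect? (|β₁|)
- Model A: β₁ = 0.2487 → predicted test score rises 0.2487 points per additional hour of study time
- Model B: β₁ = 2.3959 → predicted test score rises 2.3959 points per additional hour of study time
- |0.2487| < |2.3959| → Model B shows the stronger marginal effect

Notes:
- The two samples could reflect different populations, time periods, or measurement quality.
- A better fit (higher R²) doesn't necessarily mean a more important relationship.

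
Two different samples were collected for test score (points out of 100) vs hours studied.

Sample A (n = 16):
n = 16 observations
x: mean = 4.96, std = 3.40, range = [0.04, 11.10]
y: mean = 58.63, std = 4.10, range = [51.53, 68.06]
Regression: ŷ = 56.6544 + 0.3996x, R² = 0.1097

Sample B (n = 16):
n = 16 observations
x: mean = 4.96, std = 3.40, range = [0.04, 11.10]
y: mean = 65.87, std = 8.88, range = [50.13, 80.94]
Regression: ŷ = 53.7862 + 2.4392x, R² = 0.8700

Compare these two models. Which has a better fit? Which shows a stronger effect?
Model B has the better fit (R² = 0.8700 vs 0.1097). Model B shows the stronger effect (|β₁| = 2.4392 vs 0.3996).

Model Comparison:

Fit — compare R²:
- Model A: R² = 0.1097 → 10.97% of variance in test score explained
- Model B: R² = 0.8700 → 87.00% of variance in test score explained
- 0.8700 > 0.1097 → Model B has the better fit

Which has the larger per-hour effect? (|β₁|)
- Model A: β₁ = 0.3996 → predicted test score rises 0.3996 points per additional hour of study time
- Model B: β₁ = 2.4392 → predicted test score rises 2.4392 points per additional hour of study time
- |0.3996| < |2.4392| → Model B shows the stronger marginal effect

Note: A better fit (higher R²) doesn't necessarily mean a more important relationship.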